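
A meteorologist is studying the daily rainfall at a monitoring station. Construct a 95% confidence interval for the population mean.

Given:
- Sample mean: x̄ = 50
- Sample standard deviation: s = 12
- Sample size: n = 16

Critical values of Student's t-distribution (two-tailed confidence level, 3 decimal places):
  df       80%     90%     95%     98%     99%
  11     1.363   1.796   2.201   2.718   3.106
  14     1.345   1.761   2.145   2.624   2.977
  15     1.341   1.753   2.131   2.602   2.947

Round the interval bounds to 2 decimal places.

The population standard deviation σ is unknown (only the sample standard deviation s is given), so use a t-interval with df = n - 1 = 16 - 1 = 15.

For 95% confidence with df = 15, t* = 2.131 (from t-table)

Standard error: SE = s/√n = 12/√16 = 3.000000

Margin of error: E = t* × SE = 2.131 × 3.000000 = 6.3930

T-interval: x̄ ± E = 50 ± 6.3930 = (43.6070, 56.3930)

Rounded to 2 decimal places:

(43.61, 56.39)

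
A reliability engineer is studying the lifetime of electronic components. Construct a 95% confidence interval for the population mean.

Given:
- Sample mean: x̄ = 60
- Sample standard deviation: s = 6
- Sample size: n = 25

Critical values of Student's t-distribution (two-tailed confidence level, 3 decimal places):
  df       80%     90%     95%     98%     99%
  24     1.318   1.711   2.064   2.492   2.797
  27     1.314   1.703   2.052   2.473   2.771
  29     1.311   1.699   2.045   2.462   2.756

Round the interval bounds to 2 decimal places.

The population standard deviation σ is unknown (only the sample standard deviation s is given), so use a t-interval with df = n - 1 = 25 - 1 = 24.

For 95% confidence with df = 24, t* = 2.064 (from t-table)

Standard error: SE = s/√n = 6/√25 = 1.200000

Margin of error: E = t* × SE = 2.064 × 1.200000 = 2.4768

T-interval: x̄ ± E = 60 ± 2.4768 = (57.5232, 62.4768)

Rounded to 2 decimal places:

(57.52, 62.48)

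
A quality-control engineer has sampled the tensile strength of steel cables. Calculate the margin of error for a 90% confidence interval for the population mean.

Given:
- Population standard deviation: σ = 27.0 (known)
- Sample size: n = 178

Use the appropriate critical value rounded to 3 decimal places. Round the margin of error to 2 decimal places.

The population standard deviation σ is known, so use the z-interval margin of error formula.

For 90% confidence, z* = 1.645 (from standard normal table)

Margin of error formula for z-interval: E = z* × σ/√n

E = 1.645 × 27.0/√178
  = 1.645 × 2.023736
  = 3.3290

Rounded to 2 decimal places:

3.33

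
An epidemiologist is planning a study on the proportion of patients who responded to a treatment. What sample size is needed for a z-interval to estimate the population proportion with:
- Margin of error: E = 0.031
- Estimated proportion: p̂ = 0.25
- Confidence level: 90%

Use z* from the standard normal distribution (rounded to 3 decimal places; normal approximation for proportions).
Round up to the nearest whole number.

Using z* for proportion z-interval (normal approximation).

For 90% confidence, z* = 1.645 (from standard normal table)

Sample size formula for proportion z-interval: n = z*²p̂(1-p̂)/E²

n = 1.645² × 0.25 × 0.75 / 0.031²
  = 2.706025 × 0.1875 / 0.000961
  = 527.9705

Round up to the nearest whole number: n = 528

528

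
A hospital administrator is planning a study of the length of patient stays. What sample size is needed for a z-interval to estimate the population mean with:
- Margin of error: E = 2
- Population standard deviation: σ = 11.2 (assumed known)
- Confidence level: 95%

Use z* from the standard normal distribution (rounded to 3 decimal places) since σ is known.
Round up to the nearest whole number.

Using z* since population σ is known (z-interval formula).

For 95% confidence, z* = 1.96 (from standard normal table)

Sample size formula for z-interval: n = (z*σ/E)²

n = (1.96 × 11.2 / 2)²
  = (10.976000)²
  = 120.4726

Round up to the nearest whole number: n = 121

121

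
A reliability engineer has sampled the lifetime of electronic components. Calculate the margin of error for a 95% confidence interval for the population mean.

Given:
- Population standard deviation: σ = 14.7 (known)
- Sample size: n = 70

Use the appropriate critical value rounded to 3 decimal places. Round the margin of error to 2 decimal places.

The population standard deviation σ is known, so use the z-interval margin of error formula.

For 95% confidence, z* = 1.96 (from standard normal table)

Margin of error formula for z-interval: E = z* × σ/√n

E = 1.96 × 14.7/√70
  = 1.96 × 1.756986
  = 3.4437

Rounded to 2 decimal places:

3.44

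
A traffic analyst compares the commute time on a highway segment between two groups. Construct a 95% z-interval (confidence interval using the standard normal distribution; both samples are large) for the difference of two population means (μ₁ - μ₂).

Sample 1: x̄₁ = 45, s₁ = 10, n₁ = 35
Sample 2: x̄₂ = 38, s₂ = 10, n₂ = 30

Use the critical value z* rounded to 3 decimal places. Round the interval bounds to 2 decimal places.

Both samples are large (n₁ = 35 ≥ 30, n₂ = 30 ≥ 30), so a z-interval for the difference of means applies.

Point estimate: x̄₁ - x̄₂ = 45 - 38 = 7

Standard error: SE = √(s₁²/n₁ + s₂²/n₂)
= √(10²/35 + 10²/30)
= √(2.857143 + 3.333333)
= 2.488067

For 95% confidence, z* = 1.96 (from standard normal table)
Margin of error: E = z* × SE = 1.96 × 2.488067 = 4.8766

Z-interval: (x̄₁ - x̄₂) ± E = 7 ± 4.8766 = (2.1234, 11.8766)

Rounded to 2 decimal places:

(2.12, 11.88)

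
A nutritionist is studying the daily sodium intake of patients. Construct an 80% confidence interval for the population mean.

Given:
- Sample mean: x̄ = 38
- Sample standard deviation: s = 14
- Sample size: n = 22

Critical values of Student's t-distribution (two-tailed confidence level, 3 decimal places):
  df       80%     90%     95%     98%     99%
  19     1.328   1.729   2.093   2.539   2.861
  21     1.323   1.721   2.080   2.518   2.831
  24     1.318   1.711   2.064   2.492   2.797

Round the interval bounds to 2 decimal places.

The population standard deviation σ is unknown (only the sample standard deviation s is given), so use a t-interval with df = n - 1 = 22 - 1 = 21.

For 80% confidence with df = 21, t* = 1.323 (from t-table)

Standard error: SE = s/√n = 14/√22 = 2.984810

Margin of error: E = t* × SE = 1.323 × 2.984810 = 3.9489

T-interval: x̄ ± E = 38 ± 3.9489 = (34.0511, 41.9489)

Rounded to 2 decimal places:

(34.05, 41.95)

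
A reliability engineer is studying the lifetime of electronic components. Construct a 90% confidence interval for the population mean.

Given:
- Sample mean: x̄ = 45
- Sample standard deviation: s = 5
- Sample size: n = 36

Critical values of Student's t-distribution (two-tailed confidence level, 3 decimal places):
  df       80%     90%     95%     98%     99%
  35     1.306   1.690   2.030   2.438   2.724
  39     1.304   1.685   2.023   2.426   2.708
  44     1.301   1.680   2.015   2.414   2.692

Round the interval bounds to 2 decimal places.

The population standard deviation σ is unknown (only the sample standard deviation s is given), so use a t-interval with df = n - 1 = 36 - 1 = 35.

For 90% confidence with df = 35, t* = 1.690 (from t-table)

Standard error: SE = s/√n = 5/√36 = 0.833333

Margin of error: E = t* × SE = 1.690 × 0.833333 = 1.4083

T-interval: x̄ ± E = 45 ± 1.4083 = (43.5917, 46.4083)

Rounded to 2 decimal places:

(43.59, 46.41)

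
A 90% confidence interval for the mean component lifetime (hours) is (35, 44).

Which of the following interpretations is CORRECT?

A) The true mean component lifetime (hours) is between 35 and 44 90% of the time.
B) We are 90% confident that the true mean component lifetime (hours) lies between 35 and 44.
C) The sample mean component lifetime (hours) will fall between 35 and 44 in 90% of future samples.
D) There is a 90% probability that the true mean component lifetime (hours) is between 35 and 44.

A confidence interval represents our confidence in the procedure, not a probability statement about the parameter.

Key concept: If we repeated this sampling process many times and computed a 90% CI each time, about 90% of those intervals would contain the true population parameter.

For this specific interval (35, 44):
- Midpoint (point estimate): 39.5
- Margin of error: 4.5

The correct interpretation is the one stating confidence that the true parameter lies in the interval — option B.

B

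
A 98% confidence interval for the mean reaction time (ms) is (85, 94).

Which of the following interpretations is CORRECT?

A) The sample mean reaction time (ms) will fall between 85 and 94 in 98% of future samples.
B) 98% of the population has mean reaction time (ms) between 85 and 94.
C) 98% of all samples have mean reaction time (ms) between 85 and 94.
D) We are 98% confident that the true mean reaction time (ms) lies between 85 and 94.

A confidence interval represents our confidence in the procedure, not a probability statement about the parameter.

Key concept: If we repeated this sampling process many times and computed a 98% CI each time, about 98% of those intervals would contain the true population parameter.

For this specific interval (85, 94):
- Midpoint (point estimate): 89.5
- Margin of error: 4.5

The correct interpretation is the one stating confidence that the true parameter lies in the interval — option D.

D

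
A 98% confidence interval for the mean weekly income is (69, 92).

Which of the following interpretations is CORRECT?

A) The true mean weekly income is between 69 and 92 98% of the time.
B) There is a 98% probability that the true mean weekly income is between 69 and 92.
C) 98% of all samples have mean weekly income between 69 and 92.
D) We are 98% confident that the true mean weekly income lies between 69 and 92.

A confidence interval represents our confidence in the procedure, not a probability statement about the parameter.

Key concept: If we repeated this sampling process many times and computed a 98% CI each time, about 98% of those intervals would contain the true population parameter.

For this specific interval (69, 92):
- Midpoint (point estimate): 80.5
- Margin of error: 11.5

The correct interpretation is the one stating confidence that the true parameter lies in the interval — option D.

D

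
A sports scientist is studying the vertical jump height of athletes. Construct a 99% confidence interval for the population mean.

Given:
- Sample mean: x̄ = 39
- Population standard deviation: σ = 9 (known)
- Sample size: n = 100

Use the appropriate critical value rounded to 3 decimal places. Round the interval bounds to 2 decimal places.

The population standard deviation σ is known, so use a z-interval (standard normal critical value).

For 99% confidence, z* = 2.576 (from standard normal table)

Standard error: SE = σ/√n = 9/√100 = 0.900000

Margin of error: E = z* × SE = 2.576 × 0.900000 = 2.3184

Z-interval: x̄ ± E = 39 ± 2.3184 = (36.6816, 41.3184)

Rounded to 2 decimal places:

(36.68, 41.32)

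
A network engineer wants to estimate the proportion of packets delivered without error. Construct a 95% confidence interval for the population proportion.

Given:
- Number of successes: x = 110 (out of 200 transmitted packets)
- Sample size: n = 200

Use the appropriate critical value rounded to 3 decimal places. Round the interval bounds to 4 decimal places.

Sample proportion: p̂ = 110/200 = 0.550000

Check conditions for normal approximation:
  np̂ = 110 ≥ 10 ✓
  n(1-p̂) = 90 ≥ 10 ✓

The sample is large enough, so use a z-interval (normal approximation) for the proportion.

For 95% confidence, z* = 1.96 (from standard normal table)

Standard error: SE = √(p̂(1-p̂)/n) = √(0.550000×0.450000/200) = 0.03517812

Margin of error: E = z* × SE = 1.96 × 0.03517812 = 0.068949

Z-interval: p̂ ± E = 0.550000 ± 0.068949 = (0.481051, 0.618949)

Rounded to 4 decimal places:

(0.4811, 0.6189)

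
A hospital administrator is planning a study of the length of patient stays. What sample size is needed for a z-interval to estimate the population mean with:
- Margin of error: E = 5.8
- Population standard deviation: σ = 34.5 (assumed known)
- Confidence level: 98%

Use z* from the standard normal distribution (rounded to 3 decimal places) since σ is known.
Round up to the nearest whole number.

Using z* since population σ is known (z-interval formula).

For 98% confidence, z* = 2.326 (from standard normal table)

Sample size formula for z-interval: n = (z*σ/E)²

n = (2.326 × 34.5 / 5.8)²
  = (13.835690)²
  = 191.4263

Round up to the nearest whole number: n = 192

192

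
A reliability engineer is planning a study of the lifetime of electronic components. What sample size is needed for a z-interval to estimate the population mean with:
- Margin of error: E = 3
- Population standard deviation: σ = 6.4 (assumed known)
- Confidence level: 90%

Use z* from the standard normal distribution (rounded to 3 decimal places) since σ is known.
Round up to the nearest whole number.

Using z* since population σ is known (z-interval formula).

For 90% confidence, z* = 1.645 (from standard normal table)

Sample size formula for z-interval: n = (z*σ/E)²

n = (1.645 × 6.4 / 3)²
  = (3.509333)²
  = 12.3154

Round up to the nearest whole number: n = 13

13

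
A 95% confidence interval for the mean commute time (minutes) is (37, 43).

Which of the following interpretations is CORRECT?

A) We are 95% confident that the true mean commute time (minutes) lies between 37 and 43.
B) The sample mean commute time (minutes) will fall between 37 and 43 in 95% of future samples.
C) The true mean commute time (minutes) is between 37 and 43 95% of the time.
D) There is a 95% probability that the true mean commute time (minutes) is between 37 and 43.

A confidence interval represents our confidence in the procedure, not a probability statement about the parameter.

Key concept: If we repeated this sampling process many times and computed a 95% CI each time, about 95% of those intervals would contain the true population parameter.

For this specific interval (37, 43):
- Midpoint (point estimate): 40
- Margin of error: 3

The correct interpretation is the one stating confidence that the true parameter lies in the interval — option A.

A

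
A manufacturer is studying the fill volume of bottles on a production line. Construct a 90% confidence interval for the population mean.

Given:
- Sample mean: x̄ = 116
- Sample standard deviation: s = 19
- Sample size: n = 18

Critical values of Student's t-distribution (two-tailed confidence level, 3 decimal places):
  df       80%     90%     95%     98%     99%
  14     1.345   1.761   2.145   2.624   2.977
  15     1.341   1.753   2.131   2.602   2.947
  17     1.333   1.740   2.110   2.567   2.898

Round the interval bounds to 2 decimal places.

The population standard deviation σ is unknown (only the sample standard deviation s is given), so use a t-interval with df = n - 1 = 18 - 1 = 17.

For 90% confidence with df = 17, t* = 1.740 (from t-table)

Standard error: SE = s/√n = 19/√18 = 4.478343

Margin of error: E = t* × SE = 1.740 × 4.478343 = 7.7923

T-interval: x̄ ± E = 116 ± 7.7923 = (108.2077, 123.7923)

Rounded to 2 decimal places:

(108.21, 123.79)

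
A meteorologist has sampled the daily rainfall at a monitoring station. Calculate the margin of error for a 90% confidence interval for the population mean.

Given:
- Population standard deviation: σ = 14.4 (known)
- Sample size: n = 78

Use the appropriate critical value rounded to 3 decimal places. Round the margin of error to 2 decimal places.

The population standard deviation σ is known, so use the z-interval margin of error formula.

For 90% confidence, z* = 1.645 (from standard normal table)

Margin of error formula for z-interval: E = z* × σ/√n

E = 1.645 × 14.4/√78
  = 1.645 × 1.630479
  = 2.6821

Rounded to 2 decimal places:

2.68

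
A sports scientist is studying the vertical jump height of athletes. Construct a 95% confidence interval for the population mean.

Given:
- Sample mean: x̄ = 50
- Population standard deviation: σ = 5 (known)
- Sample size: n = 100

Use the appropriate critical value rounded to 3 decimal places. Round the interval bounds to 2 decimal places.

The population standard deviation σ is known, so use a z-interval (standard normal critical value).

For 95% confidence, z* = 1.96 (from standard normal table)

Standard error: SE = σ/√n = 5/√100 = 0.500000

Margin of error: E = z* × SE = 1.96 × 0.500000 = 0.9800

Z-interval: x̄ ± E = 50 ± 0.9800 = (49.0200, 50.9800)

Rounded to 2 decimal places:

(49.02, 50.98)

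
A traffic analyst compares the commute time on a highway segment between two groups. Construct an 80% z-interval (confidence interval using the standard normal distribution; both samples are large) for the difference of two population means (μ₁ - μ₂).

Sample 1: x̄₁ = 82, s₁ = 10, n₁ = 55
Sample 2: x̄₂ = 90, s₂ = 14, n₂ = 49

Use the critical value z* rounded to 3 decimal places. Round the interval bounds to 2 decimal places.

Both samples are large (n₁ = 55 ≥ 30, n₂ = 49 ≥ 30), so a z-interval for the difference of means applies.

Point estimate: x̄₁ - x̄₂ = 82 - 90 = -8

Standard error: SE = √(s₁²/n₁ + s₂²/n₂)
= √(10²/55 + 14²/49)
= √(1.818182 + 4.000000)
= 2.412091

For 80% confidence, z* = 1.282 (from standard normal table)
Margin of error: E = z* × SE = 1.282 × 2.412091 = 3.0923

Z-interval: (x̄₁ - x̄₂) ± E = -8 ± 3.0923 = (-11.0923, -4.9077)

Rounded to 2 decimal places:

(-11.09, -4.91)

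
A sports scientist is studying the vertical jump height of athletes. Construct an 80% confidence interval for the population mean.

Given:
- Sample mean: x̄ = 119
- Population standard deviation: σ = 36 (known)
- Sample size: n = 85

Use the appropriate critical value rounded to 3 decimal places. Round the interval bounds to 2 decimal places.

The population standard deviation σ is known, so use a z-interval (standard normal critical value).

For 80% confidence, z* = 1.282 (from standard normal table)

Standard error: SE = σ/√n = 36/√85 = 3.904748

Margin of error: E = z* × SE = 1.282 × 3.904748 = 5.0059

Z-interval: x̄ ± E = 119 ± 5.0059 = (113.9941, 124.0059)

Rounded to 2 decimal places:

(113.99, 124.01)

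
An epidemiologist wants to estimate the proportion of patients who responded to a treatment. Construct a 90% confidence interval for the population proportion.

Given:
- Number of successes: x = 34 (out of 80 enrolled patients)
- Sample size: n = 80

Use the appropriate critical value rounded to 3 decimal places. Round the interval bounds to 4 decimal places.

Sample proportion: p̂ = 34/80 = 0.425000

Check conditions for normal approximation:
  np̂ = 34 ≥ 10 ✓
  n(1-p̂) = 46 ≥ 10 ✓

The sample is large enough, so use a z-interval (normal approximation) for the proportion.

For 90% confidence, z* = 1.645 (from standard normal table)

Standard error: SE = √(p̂(1-p̂)/n) = √(0.425000×0.575000/80) = 0.05526923

Margin of error: E = z* × SE = 1.645 × 0.05526923 = 0.090918

Z-interval: p̂ ± E = 0.425000 ± 0.090918 = (0.334082, 0.515918)

Rounded to 4 decimal places:

(0.3341, 0.5159)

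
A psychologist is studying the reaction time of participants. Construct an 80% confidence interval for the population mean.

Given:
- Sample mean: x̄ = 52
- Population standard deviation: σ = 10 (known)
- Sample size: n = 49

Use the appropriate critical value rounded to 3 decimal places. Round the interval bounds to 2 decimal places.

The population standard deviation σ is known, so use a z-interval (standard normal critical value).

For 80% confidence, z* = 1.282 (from standard normal table)

Standard error: SE = σ/√n = 10/√49 = 1.428571

Margin of error: E = z* × SE = 1.282 × 1.428571 = 1.8314

Z-interval: x̄ ± E = 52 ± 1.8314 = (50.1686, 53.8314)

Rounded to 2 decimal places:

(50.17, 53.83)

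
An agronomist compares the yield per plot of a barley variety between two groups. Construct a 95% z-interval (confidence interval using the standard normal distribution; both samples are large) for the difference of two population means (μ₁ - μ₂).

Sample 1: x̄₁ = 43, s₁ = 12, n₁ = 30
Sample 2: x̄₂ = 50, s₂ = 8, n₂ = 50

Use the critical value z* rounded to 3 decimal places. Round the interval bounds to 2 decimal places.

Both samples are large (n₁ = 30 ≥ 30, n₂ = 50 ≥ 30), so a z-interval for the difference of means applies.

Point estimate: x̄₁ - x̄₂ = 43 - 50 = -7

Standard error: SE = √(s₁²/n₁ + s₂²/n₂)
= √(12²/30 + 8²/50)
= √(4.800000 + 1.280000)
= 2.465766

For 95% confidence, z* = 1.96 (from standard normal table)
Margin of error: E = z* × SE = 1.96 × 2.465766 = 4.8329

Z-interval: (x̄₁ - x̄₂) ± E = -7 ± 4.8329 = (-11.8329, -2.1671)

Rounded to 2 decimal places:

(-11.83, -2.17)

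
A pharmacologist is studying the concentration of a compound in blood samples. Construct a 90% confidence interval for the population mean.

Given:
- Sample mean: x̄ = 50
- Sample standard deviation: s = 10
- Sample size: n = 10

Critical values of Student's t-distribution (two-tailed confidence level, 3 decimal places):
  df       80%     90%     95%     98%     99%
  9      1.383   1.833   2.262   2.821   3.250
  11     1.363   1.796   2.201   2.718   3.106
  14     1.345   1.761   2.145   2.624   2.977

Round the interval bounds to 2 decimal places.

The population standard deviation σ is unknown (only the sample standard deviation s is given), so use a t-interval with df = n - 1 = 10 - 1 = 9.

For 90% confidence with df = 9, t* = 1.833 (from t-table)

Standard error: SE = s/√n = 10/√10 = 3.162278

Margin of error: E = t* × SE = 1.833 × 3.162278 = 5.7965

T-interval: x̄ ± E = 50 ± 5.7965 = (44.2035, 55.7965)

Rounded to 2 decimal places:

(44.20, 55.80)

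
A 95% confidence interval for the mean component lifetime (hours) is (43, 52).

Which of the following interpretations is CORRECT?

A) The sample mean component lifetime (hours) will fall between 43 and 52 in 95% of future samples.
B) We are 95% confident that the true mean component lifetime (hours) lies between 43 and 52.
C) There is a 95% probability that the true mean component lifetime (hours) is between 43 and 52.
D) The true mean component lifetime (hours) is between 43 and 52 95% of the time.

A confidence interval represents our confidence in the procedure, not a probability statement about the parameter.

Key concept: If we repeated this sampling process many times and computed a 95% CI each time, about 95% of those intervals would contain the true population parameter.

For this specific interval (43, 52):
- Midpoint (point estimate): 47.5
- Margin of error: 4.5

The correct interpretation is the one stating confidence that the true parameter lies in the interval — option B.

B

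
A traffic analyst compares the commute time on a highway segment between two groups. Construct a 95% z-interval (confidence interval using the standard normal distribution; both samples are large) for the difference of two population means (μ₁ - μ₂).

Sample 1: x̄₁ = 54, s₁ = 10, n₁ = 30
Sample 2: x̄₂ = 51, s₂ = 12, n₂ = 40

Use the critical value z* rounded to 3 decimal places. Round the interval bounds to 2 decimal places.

Both samples are large (n₁ = 30 ≥ 30, n₂ = 40 ≥ 30), so a z-interval for the difference of means applies.

Point estimate: x̄₁ - x̄₂ = 54 - 51 = 3

Standard error: SE = √(s₁²/n₁ + s₂²/n₂)
= √(10²/30 + 12²/40)
= √(3.333333 + 3.600000)
= 2.633122

For 95% confidence, z* = 1.96 (from standard normal table)
Margin of error: E = z* × SE = 1.96 × 2.633122 = 5.1609

Z-interval: (x̄₁ - x̄₂) ± E = 3 ± 5.1609 = (-2.1609, 8.1609)

Rounded to 2 decimal places:

(-2.16, 8.16)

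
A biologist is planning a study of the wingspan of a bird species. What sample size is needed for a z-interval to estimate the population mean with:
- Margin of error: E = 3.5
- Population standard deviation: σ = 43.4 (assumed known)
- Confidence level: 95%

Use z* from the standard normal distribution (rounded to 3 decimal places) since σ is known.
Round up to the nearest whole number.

Using z* since population σ is known (z-interval formula).

For 95% confidence, z* = 1.96 (from standard normal table)

Sample size formula for z-interval: n = (z*σ/E)²

n = (1.96 × 43.4 / 3.5)²
  = (24.304000)²
  = 590.6844

Round up to the nearest whole number: n = 591

591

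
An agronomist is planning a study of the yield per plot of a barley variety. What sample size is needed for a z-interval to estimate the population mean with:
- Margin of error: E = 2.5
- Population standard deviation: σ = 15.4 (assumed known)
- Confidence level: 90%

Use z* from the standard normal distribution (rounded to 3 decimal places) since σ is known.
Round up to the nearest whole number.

Using z* since population σ is known (z-interval formula).

For 90% confidence, z* = 1.645 (from standard normal table)

Sample size formula for z-interval: n = (z*σ/E)²

n = (1.645 × 15.4 / 2.5)²
  = (10.133200)²
  = 102.6817

Round up to the nearest whole number: n = 103

103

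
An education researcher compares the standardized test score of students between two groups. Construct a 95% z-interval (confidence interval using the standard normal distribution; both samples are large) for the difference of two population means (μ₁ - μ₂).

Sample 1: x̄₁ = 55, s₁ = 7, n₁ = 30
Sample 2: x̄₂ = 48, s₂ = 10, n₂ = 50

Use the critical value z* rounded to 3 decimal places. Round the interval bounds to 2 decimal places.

Both samples are large (n₁ = 30 ≥ 30, n₂ = 50 ≥ 30), so a z-interval for the difference of means applies.

Point estimate: x̄₁ - x̄₂ = 55 - 48 = 7

Standard error: SE = √(s₁²/n₁ + s₂²/n₂)
= √(7²/30 + 10²/50)
= √(1.633333 + 2.000000)
= 1.906130

For 95% confidence, z* = 1.96 (from standard normal table)
Margin of error: E = z* × SE = 1.96 × 1.906130 = 3.7360

Z-interval: (x̄₁ - x̄₂) ± E = 7 ± 3.7360 = (3.2640, 10.7360)

Rounded to 2 decimal places:

(3.26, 10.74)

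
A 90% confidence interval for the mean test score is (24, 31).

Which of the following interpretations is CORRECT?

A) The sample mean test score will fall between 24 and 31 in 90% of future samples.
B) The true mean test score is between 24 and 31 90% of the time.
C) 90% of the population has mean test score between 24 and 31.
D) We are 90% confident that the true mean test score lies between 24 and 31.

A confidence interval represents our confidence in the procedure, not a probability statement about the parameter.

Key concept: If we repeated this sampling process many times and computed a 90% CI each time, about 90% of those intervals would contain the true population parameter.

For this specific interval (24, 31):
- Midpoint (point estimate): 27.5
- Margin of error: 3.5

The correct interpretation is the one stating confidence that the true parameter lies in the interval — option D.

D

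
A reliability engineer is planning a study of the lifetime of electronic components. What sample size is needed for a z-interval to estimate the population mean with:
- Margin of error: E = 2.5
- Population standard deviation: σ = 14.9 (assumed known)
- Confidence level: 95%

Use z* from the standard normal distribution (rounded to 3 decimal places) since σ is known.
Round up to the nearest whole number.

Using z* since population σ is known (z-interval formula).

For 95% confidence, z* = 1.96 (from standard normal table)

Sample size formula for z-interval: n = (z*σ/E)²

n = (1.96 × 14.9 / 2.5)²
  = (11.681600)²
  = 136.4598

Round up to the nearest whole number: n = 137

137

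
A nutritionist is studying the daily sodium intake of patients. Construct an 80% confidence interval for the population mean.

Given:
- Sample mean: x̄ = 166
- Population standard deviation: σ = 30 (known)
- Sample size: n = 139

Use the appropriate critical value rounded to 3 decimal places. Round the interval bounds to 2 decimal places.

The population standard deviation σ is known, so use a z-interval (standard normal critical value).

For 80% confidence, z* = 1.282 (from standard normal table)

Standard error: SE = σ/√n = 30/√139 = 2.544567

Margin of error: E = z* × SE = 1.282 × 2.544567 = 3.2621

Z-interval: x̄ ± E = 166 ± 3.2621 = (162.7379, 169.2621)

Rounded to 2 decimal places:

(162.74, 169.26)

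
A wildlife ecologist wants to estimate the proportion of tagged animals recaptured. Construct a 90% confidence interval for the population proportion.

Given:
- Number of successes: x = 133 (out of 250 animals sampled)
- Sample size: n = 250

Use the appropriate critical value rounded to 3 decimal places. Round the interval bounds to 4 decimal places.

Sample proportion: p̂ = 133/250 = 0.532000

Check conditions for normal approximation:
  np̂ = 133 ≥ 10 ✓
  n(1-p̂) = 117 ≥ 10 ✓

The sample is large enough, so use a z-interval (normal approximation) for the proportion.

For 90% confidence, z* = 1.645 (from standard normal table)

Standard error: SE = √(p̂(1-p̂)/n) = √(0.532000×0.468000/250) = 0.03155795

Margin of error: E = z* × SE = 1.645 × 0.03155795 = 0.051913

Z-interval: p̂ ± E = 0.532000 ± 0.051913 = (0.480087, 0.583913)

Rounded to 4 decimal places:

(0.4801, 0.5839)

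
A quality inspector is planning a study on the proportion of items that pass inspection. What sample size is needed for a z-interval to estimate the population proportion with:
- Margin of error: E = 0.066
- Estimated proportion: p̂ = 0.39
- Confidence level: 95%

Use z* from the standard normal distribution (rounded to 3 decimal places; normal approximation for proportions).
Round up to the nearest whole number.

Using z* for proportion z-interval (normal approximation).

For 95% confidence, z* = 1.96 (from standard normal table)

Sample size formula for proportion z-interval: n = z*²p̂(1-p̂)/E²

n = 1.96² × 0.39 × 0.61 / 0.066²
  = 3.8416 × 0.2379 / 0.004356
  = 209.8064

Round up to the nearest whole number: n = 210

210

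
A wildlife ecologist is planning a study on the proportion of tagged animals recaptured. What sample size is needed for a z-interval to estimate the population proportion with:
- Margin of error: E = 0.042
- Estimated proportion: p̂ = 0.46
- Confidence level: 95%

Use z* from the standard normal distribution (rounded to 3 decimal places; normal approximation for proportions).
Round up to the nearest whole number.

Using z* for proportion z-interval (normal approximation).

For 95% confidence, z* = 1.96 (from standard normal table)

Sample size formula for proportion z-interval: n = z*²p̂(1-p̂)/E²

n = 1.96² × 0.46 × 0.54 / 0.042²
  = 3.8416 × 0.2484 / 0.001764
  = 540.9600

Round up to the nearest whole number: n = 541

541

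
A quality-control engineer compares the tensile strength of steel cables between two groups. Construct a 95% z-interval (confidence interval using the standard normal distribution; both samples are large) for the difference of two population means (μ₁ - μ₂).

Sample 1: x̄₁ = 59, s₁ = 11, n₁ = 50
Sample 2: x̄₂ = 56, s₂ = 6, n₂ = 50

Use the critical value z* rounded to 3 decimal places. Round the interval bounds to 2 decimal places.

Both samples are large (n₁ = 50 ≥ 30, n₂ = 50 ≥ 30), so a z-interval for the difference of means applies.

Point estimate: x̄₁ - x̄₂ = 59 - 56 = 3

Standard error: SE = √(s₁²/n₁ + s₂²/n₂)
= √(11²/50 + 6²/50)
= √(2.420000 + 0.720000)
= 1.772005

For 95% confidence, z* = 1.96 (from standard normal table)
Margin of error: E = z* × SE = 1.96 × 1.772005 = 3.4731

Z-interval: (x̄₁ - x̄₂) ± E = 3 ± 3.4731 = (-0.4731, 6.4731)

Rounded to 2 decimal places:

(-0.47, 6.47)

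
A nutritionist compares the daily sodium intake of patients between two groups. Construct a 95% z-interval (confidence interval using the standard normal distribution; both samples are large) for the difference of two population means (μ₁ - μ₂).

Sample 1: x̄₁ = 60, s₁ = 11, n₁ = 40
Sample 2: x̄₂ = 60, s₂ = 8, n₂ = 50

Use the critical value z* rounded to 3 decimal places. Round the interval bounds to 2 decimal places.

Both samples are large (n₁ = 40 ≥ 30, n₂ = 50 ≥ 30), so a z-interval for the difference of means applies.

Point estimate: x̄₁ - x̄₂ = 60 - 60 = 0

Standard error: SE = √(s₁²/n₁ + s₂²/n₂)
= √(11²/40 + 8²/50)
= √(3.025000 + 1.280000)
= 2.074849

For 95% confidence, z* = 1.96 (from standard normal table)
Margin of error: E = z* × SE = 1.96 × 2.074849 = 4.0667

Z-interval: (x̄₁ - x̄₂) ± E = 0 ± 4.0667 = (-4.0667, 4.0667)

Rounded to 2 decimal places:

(-4.07, 4.07)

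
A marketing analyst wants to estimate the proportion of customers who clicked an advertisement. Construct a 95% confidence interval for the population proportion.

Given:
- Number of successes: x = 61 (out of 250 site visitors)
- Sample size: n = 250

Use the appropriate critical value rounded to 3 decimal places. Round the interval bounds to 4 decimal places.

Sample proportion: p̂ = 61/250 = 0.244000

Check conditions for normal approximation:
  np̂ = 61 ≥ 10 ✓
  n(1-p̂) = 189 ≥ 10 ✓

The sample is large enough, so use a z-interval (normal approximation) for the proportion.

For 95% confidence, z* = 1.96 (from standard normal table)

Standard error: SE = √(p̂(1-p̂)/n) = √(0.244000×0.756000/250) = 0.02716350

Margin of error: E = z* × SE = 1.96 × 0.02716350 = 0.053240

Z-interval: p̂ ± E = 0.244000 ± 0.053240 = (0.190760, 0.297240)

Rounded to 4 decimal places:

(0.1908, 0.2972)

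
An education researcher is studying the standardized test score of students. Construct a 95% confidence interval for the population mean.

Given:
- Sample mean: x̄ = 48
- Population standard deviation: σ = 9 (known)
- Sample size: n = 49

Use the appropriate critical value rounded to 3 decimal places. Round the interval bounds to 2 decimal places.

The population standard deviation σ is known, so use a z-interval (standard normal critical value).

For 95% confidence, z* = 1.96 (from standard normal table)

Standard error: SE = σ/√n = 9/√49 = 1.285714

Margin of error: E = z* × SE = 1.96 × 1.285714 = 2.5200

Z-interval: x̄ ± E = 48 ± 2.5200 = (45.4800, 50.5200)

Rounded to 2 decimal places:

(45.48, 50.52)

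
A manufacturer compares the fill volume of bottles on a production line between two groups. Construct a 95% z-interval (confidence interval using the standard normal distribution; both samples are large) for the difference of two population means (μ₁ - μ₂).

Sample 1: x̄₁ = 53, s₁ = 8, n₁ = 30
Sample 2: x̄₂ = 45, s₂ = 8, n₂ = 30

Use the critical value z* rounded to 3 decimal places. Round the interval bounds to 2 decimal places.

Both samples are large (n₁ = 30 ≥ 30, n₂ = 30 ≥ 30), so a z-interval for the difference of means applies.

Point estimate: x̄₁ - x̄₂ = 53 - 45 = 8

Standard error: SE = √(s₁²/n₁ + s₂²/n₂)
= √(8²/30 + 8²/30)
= √(2.133333 + 2.133333)
= 2.065591

For 95% confidence, z* = 1.96 (from standard normal table)
Margin of error: E = z* × SE = 1.96 × 2.065591 = 4.0486

Z-interval: (x̄₁ - x̄₂) ± E = 8 ± 4.0486 = (3.9514, 12.0486)

Rounded to 2 decimal places:

(3.95, 12.05)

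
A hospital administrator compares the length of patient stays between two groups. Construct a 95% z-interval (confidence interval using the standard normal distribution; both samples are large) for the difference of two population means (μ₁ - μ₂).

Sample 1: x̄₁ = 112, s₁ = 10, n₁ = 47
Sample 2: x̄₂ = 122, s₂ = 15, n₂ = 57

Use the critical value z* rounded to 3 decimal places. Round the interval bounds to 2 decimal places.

Both samples are large (n₁ = 47 ≥ 30, n₂ = 57 ≥ 30), so a z-interval for the difference of means applies.

Point estimate: x̄₁ - x̄₂ = 112 - 122 = -10

Standard error: SE = √(s₁²/n₁ + s₂²/n₂)
= √(10²/47 + 15²/57)
= √(2.127660 + 3.947368)
= 2.464757

For 95% confidence, z* = 1.96 (from standard normal table)
Margin of error: E = z* × SE = 1.96 × 2.464757 = 4.8309

Z-interval: (x̄₁ - x̄₂) ± E = -10 ± 4.8309 = (-14.8309, -5.1691)

Rounded to 2 decimal places:

(-14.83, -5.17)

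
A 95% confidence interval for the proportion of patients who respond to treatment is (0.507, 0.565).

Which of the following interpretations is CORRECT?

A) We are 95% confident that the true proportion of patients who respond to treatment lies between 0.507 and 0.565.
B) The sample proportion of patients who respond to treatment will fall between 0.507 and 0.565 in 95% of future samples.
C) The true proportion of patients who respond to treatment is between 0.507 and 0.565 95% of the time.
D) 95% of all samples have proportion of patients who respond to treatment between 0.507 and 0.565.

A confidence interval represents our confidence in the procedure, not a probability statement about the parameter.

Key concept: If we repeated this sampling process many times and computed a 95% CI each time, about 95% of those intervals would contain the true population parameter.

For this specific interval (0.507, 0.565):
- Midpoint (point estimate): 0.536
- Margin of error: 0.029

The correct interpretation is the one stating confidence that the true parameter lies in the interval — option A.

A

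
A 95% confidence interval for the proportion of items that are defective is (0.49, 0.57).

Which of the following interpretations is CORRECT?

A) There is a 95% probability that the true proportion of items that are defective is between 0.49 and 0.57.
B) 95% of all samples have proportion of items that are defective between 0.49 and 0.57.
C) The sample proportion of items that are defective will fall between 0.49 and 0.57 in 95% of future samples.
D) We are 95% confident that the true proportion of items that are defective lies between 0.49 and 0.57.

A confidence interval represents our confidence in the procedure, not a probability statement about the parameter.

Key concept: If we repeated this sampling process many times and computed a 95% CI each time, about 95% of those intervals would contain the true population parameter.

For this specific interval (0.49, 0.57):
- Midpoint (point estimate): 0.53
- Margin of error: 0.04

The correct interpretation is the one stating confidence that the true parameter lies in the interval — option D.

D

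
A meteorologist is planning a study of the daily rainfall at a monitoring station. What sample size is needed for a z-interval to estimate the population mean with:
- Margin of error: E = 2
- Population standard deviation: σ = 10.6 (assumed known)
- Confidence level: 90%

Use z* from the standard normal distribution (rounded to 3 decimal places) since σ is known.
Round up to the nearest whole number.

Using z* since population σ is known (z-interval formula).

For 90% confidence, z* = 1.645 (from standard normal table)

Sample size formula for z-interval: n = (z*σ/E)²

n = (1.645 × 10.6 / 2)²
  = (8.718500)²
  = 76.0122

Round up to the nearest whole number: n = 77

77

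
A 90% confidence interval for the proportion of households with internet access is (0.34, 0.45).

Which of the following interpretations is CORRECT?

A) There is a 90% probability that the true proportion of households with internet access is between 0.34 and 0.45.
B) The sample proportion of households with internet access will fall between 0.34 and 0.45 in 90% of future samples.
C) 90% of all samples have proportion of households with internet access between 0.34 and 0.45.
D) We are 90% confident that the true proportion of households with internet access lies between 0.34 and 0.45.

A confidence interval represents our confidence in the procedure, not a probability statement about the parameter.

Key concept: If we repeated this sampling process many times and computed a 90% CI each time, about 90% of those intervals would contain the true population parameter.

For this specific interval (0.34, 0.45):
- Midpoint (point estimate): 0.395
- Margin of error: 0.055

The correct interpretation is the one stating confidence that the true parameter lies in the interval — option D.

D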